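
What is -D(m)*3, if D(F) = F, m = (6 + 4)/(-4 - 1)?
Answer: 6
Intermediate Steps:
m = -2 (m = 10/(-5) = 10*(-1/5) = -2)
-D(m)*3 = -1*(-2)*3 = 2*3 = 6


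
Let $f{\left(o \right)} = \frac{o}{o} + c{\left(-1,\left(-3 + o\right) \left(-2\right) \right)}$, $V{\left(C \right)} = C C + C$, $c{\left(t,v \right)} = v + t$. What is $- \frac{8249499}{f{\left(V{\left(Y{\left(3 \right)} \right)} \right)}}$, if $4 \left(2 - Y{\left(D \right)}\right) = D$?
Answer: $-21998664$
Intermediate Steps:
$Y{\left(D \right)} = 2 - \frac{D}{4}$
$c{\left(t,v \right)} = t + v$
$V{\left(C \right)} = C + C^{2}$ ($V{\left(C \right)} = C^{2} + C = C + C^{2}$)
$f{\left(o \right)} = 6 - 2 o$ ($f{\left(o \right)} = \frac{o}{o} + \left(-1 + \left(-3 + o\right) \left(-2\right)\right) = 1 - \left(-5 + 2 o\right) = 6 - 2 o$)
$- \frac{8249499}{f{\left(V{\left(Y{\left(3 \right)} \right)} \right)}} = - \frac{8249499}{6 - 2 \left(2 - \frac{3}{4}\right) \left(1 + \left(2 - \frac{3}{4}\right)\right)} = - \frac{8249499}{6 - 2 \frac{5 \left(1 + \frac{5}{4}\right)}{4}} = - \frac{8249499}{6 - 2 \cdot \frac{5}{4} \cdot \frac{9}{4}} = - \frac{8249499}{6 - \frac{45}{8}} = - \frac{8249499}{\frac{3}{8}} = \left(-8249499\right) \frac{8}{3} = -21998664$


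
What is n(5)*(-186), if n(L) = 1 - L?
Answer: 744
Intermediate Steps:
n(5)*(-186) = (1 - 1*5)*(-186) = (1 - 5)*(-186) = -4*(-186) = 744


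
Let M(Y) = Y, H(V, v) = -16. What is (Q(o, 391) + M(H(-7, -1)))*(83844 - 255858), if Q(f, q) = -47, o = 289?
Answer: 10836882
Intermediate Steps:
(Q(o, 391) + M(H(-7, -1)))*(83844 - 255858) = (-47 - 16)*(83844 - 255858) = -63*(-172014) = 10836882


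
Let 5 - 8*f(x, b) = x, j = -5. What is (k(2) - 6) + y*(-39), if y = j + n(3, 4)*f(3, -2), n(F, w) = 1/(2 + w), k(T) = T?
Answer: 1515/8 ≈ 189.38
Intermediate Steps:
f(x, b) = 5/8 - x/8
y = -119/24 (y = -5 + (5/8 - ⅛*3)/(2 + 4) = -5 + (5/8 - 3/8)/6 = -5 + (⅙)*(¼) = -5 + 1/24 = -119/24 ≈ -4.9583)
(k(2) - 6) + y*(-39) = (2 - 6) - 119/24*(-39) = -4 + 1547/8 = 1515/8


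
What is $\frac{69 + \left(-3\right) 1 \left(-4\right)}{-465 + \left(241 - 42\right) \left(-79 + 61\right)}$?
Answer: $- \frac{27}{1349} \approx -0.020015$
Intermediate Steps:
$\frac{69 + \left(-3\right) 1 \left(-4\right)}{-465 + \left(241 - 42\right) \left(-79 + 61\right)} = \frac{69 - -12}{-465 + 199 \left(-18\right)} = \frac{69 + 12}{-465 - 3582} = \frac{81}{-4047} = 81 \left(- \frac{1}{4047}\right) = - \frac{27}{1349}$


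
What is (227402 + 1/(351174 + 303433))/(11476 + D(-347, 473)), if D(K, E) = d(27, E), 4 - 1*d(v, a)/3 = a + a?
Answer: 29771788203/1132470110 ≈ 26.289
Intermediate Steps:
d(v, a) = 12 - 6*a (d(v, a) = 12 - 3*(a + a) = 12 - 6*a)
D(K, E) = 12 - 6*E
(227402 + 1/(351174 + 303433))/(11476 + D(-347, 473)) = (227402 + 1/(351174 + 303433))/(11476 + (12 - 6*473)) = (227402 + 1/654607)/(11476 + (12 - 2838)) = (227402 + 1/654607)/(11476 - 2826) = (148858941015/654607)/8650 = (148858941015/654607)*(1/8650) = 29771788203/1132470110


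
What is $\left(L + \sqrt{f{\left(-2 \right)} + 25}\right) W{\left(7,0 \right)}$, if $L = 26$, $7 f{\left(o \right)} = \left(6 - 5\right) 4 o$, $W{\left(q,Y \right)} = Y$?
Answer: $0$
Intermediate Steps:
$f{\left(o \right)} = \frac{4 o}{7}$ ($f{\left(o \right)} = \frac{\left(6 - 5\right) 4 o}{7} = \frac{1 \cdot 4 o}{7} = \frac{4 o}{7}$)
$\left(L + \sqrt{f{\left(-2 \right)} + 25}\right) W{\left(7,0 \right)} = \left(26 + \sqrt{\frac{4}{7} \left(-2\right) + 25}\right) 0 = \left(26 + \sqrt{- \frac{8}{7} + 25}\right) 0 = \left(26 + \sqrt{\frac{167}{7}}\right) 0 = \left(26 + \frac{\sqrt{1169}}{7}\right) 0 = 0$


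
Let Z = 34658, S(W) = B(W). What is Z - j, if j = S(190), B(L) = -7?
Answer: 34665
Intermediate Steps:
S(W) = -7
j = -7
Z - j = 34658 - 1*(-7) = 34658 + 7 = 34665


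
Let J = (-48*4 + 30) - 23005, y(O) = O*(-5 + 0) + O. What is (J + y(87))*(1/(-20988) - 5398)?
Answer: 2664090185875/20988 ≈ 1.2693e+8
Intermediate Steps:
y(O) = -4*O (y(O) = O*(-5) + O = -5*O + O = -4*O)
J = -23167 (J = (-192 + 30) - 23005 = -162 - 23005 = -23167)
(J + y(87))*(1/(-20988) - 5398) = (-23167 - 4*87)*(1/(-20988) - 5398) = (-23167 - 348)*(-1/20988 - 5398) = -23515*(-113293225/20988) = 2664090185875/20988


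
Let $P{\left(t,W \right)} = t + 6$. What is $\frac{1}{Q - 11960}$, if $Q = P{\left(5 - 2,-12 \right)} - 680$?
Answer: $- \frac{1}{12631} \approx -7.917 \cdot 10^{-5}$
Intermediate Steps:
$P{\left(t,W \right)} = 6 + t$
$Q = -671$ ($Q = \left(6 + \left(5 - 2\right)\right) - 680 = \left(6 + 3\right) - 680 = 9 - 680 = -671$)
$\frac{1}{Q - 11960} = \frac{1}{-671 - 11960} = \frac{1}{-12631} = - \frac{1}{12631}$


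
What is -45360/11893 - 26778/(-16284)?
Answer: -10004083/4611086 ≈ -2.1696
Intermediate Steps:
-45360/11893 - 26778/(-16284) = -45360*1/11893 - 26778*(-1/16284) = -6480/1699 + 4463/2714 = -10004083/4611086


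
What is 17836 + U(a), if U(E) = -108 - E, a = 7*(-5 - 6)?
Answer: 17805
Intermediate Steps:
a = -77 (a = 7*(-11) = -77)
17836 + U(a) = 17836 + (-108 - 1*(-77)) = 17836 + (-108 + 77) = 17836 - 31 = 17805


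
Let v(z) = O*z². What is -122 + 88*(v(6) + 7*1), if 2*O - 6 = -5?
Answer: 2078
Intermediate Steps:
O = ½ (O = 3 + (½)*(-5) = 3 - 5/2 = ½ ≈ 0.50000)
v(z) = z²/2
-122 + 88*(v(6) + 7*1) = -122 + 88*((½)*6² + 7*1) = -122 + 88*((½)*36 + 7) = -122 + 88*(18 + 7) = -122 + 88*25 = -122 + 2200 = 2078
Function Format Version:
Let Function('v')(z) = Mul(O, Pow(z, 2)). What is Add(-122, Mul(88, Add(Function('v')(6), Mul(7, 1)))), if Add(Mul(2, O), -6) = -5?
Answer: 2078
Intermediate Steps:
O = Rational(1, 2) (O = Add(3, Mul(Rational(1, 2), -5)) = Add(3, Rational(-5, 2)) = Rational(1, 2) ≈ 0.50000)
Function('v')(z) = Mul(Rational(1, 2), Pow(z, 2))
Add(-122, Mul(88, Add(Function('v')(6), Mul(7, 1)))) = Add(-122, Mul(88, Add(Mul(Rational(1, 2), Pow(6, 2)), Mul(7, 1)))) = Add(-122, Mul(88, Add(Mul(Rational(1, 2), 36), 7))) = Add(-122, Mul(88, Add(18, 7))) = Add(-122, Mul(88, 25)) = Add(-122, 2200) = 2078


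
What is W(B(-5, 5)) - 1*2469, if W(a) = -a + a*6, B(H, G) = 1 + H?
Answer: -2489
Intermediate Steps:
W(a) = 5*a (W(a) = -a + 6*a = 5*a)
W(B(-5, 5)) - 1*2469 = 5*(1 - 5) - 1*2469 = 5*(-4) - 2469 = -20 - 2469 = -2489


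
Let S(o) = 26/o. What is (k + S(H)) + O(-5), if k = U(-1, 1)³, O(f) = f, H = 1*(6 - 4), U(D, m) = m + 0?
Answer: 9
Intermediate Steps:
U(D, m) = m
H = 2 (H = 1*2 = 2)
k = 1 (k = 1³ = 1)
(k + S(H)) + O(-5) = (1 + 26/2) - 5 = (1 + 26*(½)) - 5 = (1 + 13) - 5 = 14 - 5 = 9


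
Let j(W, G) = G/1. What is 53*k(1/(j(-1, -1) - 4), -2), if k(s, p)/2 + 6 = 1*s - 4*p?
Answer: 954/5 ≈ 190.80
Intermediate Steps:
j(W, G) = G (j(W, G) = G*1 = G)
k(s, p) = -12 - 8*p + 2*s (k(s, p) = -12 + 2*(1*s - 4*p) = -12 + 2*(s - 4*p) = -12 + (-8*p + 2*s) = -12 - 8*p + 2*s)
53*k(1/(j(-1, -1) - 4), -2) = 53*(-12 - 8*(-2) + 2/(-1 - 4)) = 53*(-12 + 16 + 2/(-5)) = 53*(-12 + 16 + 2*(-⅕)) = 53*(-12 + 16 - ⅖) = 53*(18/5) = 954/5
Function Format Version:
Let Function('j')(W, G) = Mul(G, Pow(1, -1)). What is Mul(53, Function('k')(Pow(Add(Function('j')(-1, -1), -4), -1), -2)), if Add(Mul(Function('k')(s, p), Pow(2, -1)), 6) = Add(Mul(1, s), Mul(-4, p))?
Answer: Rational(954, 5) ≈ 190.80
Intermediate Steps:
Function('j')(W, G) = G (Function('j')(W, G) = Mul(G, 1) = G)
Function('k')(s, p) = Add(-12, Mul(-8, p), Mul(2, s)) (Function('k')(s, p) = Add(-12, Mul(2, Add(Mul(1, s), Mul(-4, p)))) = Add(-12, Mul(2, Add(s, Mul(-4, p)))) = Add(-12, Add(Mul(-8, p), Mul(2, s))) = Add(-12, Mul(-8, p), Mul(2, s)))
Mul(53, Function('k')(Pow(Add(Function('j')(-1, -1), -4), -1), -2)) = Mul(53, Add(-12, Mul(-8, -2), Mul(2, Pow(Add(-1, -4), -1)))) = Mul(53, Add(-12, 16, Mul(2, Pow(-5, -1)))) = Mul(53, Add(-12, 16, Mul(2, Rational(-1, 5)))) = Mul(53, Add(-12, 16, Rational(-2, 5))) = Mul(53, Rational(18, 5)) = Rational(954, 5)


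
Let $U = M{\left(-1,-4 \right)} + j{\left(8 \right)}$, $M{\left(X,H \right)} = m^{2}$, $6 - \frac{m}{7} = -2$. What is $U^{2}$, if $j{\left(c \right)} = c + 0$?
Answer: $9884736$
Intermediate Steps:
$m = 56$ ($m = 42 - -14 = 42 + 14 = 56$)
$j{\left(c \right)} = c$
$M{\left(X,H \right)} = 3136$ ($M{\left(X,H \right)} = 56^{2} = 3136$)
$U = 3144$ ($U = 3136 + 8 = 3144$)
$U^{2} = 3144^{2} = 9884736$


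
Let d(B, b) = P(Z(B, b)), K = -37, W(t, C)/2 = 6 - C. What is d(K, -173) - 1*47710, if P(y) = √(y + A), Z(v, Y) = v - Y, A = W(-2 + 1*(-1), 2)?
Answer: -47698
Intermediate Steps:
W(t, C) = 12 - 2*C (W(t, C) = 2*(6 - C) = 12 - 2*C)
A = 8 (A = 12 - 2*2 = 12 - 4 = 8)
P(y) = √(8 + y) (P(y) = √(y + 8) = √(8 + y))
d(B, b) = √(8 + B - b) (d(B, b) = √(8 + (B - b)) = √(8 + B - b))
d(K, -173) - 1*47710 = √(8 - 37 - 1*(-173)) - 1*47710 = √(8 - 37 + 173) - 47710 = √144 - 47710 = 12 - 47710 = -47698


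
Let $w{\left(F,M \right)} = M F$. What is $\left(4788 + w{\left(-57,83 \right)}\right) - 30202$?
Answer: $-30145$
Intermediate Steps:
$w{\left(F,M \right)} = F M$
$\left(4788 + w{\left(-57,83 \right)}\right) - 30202 = \left(4788 - 4731\right) - 30202 = 57 - 30202 = -30145$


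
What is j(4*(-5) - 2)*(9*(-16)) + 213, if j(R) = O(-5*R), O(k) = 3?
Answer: -219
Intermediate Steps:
j(R) = 3
j(4*(-5) - 2)*(9*(-16)) + 213 = 3*(9*(-16)) + 213 = 3*(-144) + 213 = -432 + 213 = -219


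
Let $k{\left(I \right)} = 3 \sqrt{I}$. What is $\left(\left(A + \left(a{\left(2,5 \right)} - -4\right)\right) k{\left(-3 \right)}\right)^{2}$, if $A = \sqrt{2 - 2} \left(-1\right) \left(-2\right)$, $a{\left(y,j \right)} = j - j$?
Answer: $-432$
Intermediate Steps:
$a{\left(y,j \right)} = 0$
$A = 0$ ($A = \sqrt{0} \left(-1\right) \left(-2\right) = 0 \left(-1\right) \left(-2\right) = 0 \left(-2\right) = 0$)
$\left(\left(A + \left(a{\left(2,5 \right)} - -4\right)\right) k{\left(-3 \right)}\right)^{2} = \left(\left(0 + \left(0 - -4\right)\right) 3 \sqrt{-3}\right)^{2} = \left(\left(0 + \left(0 + 4\right)\right) 3 i \sqrt{3}\right)^{2} = \left(\left(0 + 4\right) 3 i \sqrt{3}\right)^{2} = \left(4 \cdot 3 i \sqrt{3}\right)^{2} = \left(12 i \sqrt{3}\right)^{2} = -432$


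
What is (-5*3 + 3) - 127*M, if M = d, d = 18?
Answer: -2298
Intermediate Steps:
M = 18
(-5*3 + 3) - 127*M = (-5*3 + 3) - 127*18 = (-15 + 3) - 2286 = -12 - 2286 = -2298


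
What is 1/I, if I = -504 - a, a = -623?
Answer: 1/119 ≈ 0.0084034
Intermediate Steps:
I = 119 (I = -504 - 1*(-623) = -504 + 623 = 119)
1/I = 1/119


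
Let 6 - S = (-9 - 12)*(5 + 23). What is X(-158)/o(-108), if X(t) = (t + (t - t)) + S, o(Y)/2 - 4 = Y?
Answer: -109/52 ≈ -2.0962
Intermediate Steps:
o(Y) = 8 + 2*Y
S = 594 (S = 6 - (-9 - 12)*(5 + 23) = 6 - (-21)*28 = 6 - 1*(-588) = 6 + 588 = 594)
X(t) = 594 + t (X(t) = (t + (t - t)) + 594 = (t + 0) + 594 = t + 594 = 594 + t)
X(-158)/o(-108) = (594 - 158)/(8 + 2*(-108)) = 436/(8 - 216) = 436/(-208) = 436*(-1/208) = -109/52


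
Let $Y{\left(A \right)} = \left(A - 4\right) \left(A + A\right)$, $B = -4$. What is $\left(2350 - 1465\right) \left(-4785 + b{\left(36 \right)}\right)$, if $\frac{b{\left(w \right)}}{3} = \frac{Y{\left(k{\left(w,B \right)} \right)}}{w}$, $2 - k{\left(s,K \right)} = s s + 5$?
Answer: $\frac{490846665}{2} \approx 2.4542 \cdot 10^{8}$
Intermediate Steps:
$k{\left(s,K \right)} = -3 - s^{2}$ ($k{\left(s,K \right)} = 2 - \left(s s + 5\right) = 2 - \left(s^{2} + 5\right) = 2 - \left(5 + s^{2}\right) = -3 - s^{2}$)
$Y{\left(A \right)} = 2 A \left(-4 + A\right)$ ($Y{\left(A \right)} = \left(-4 + A\right) 2 A = 2 A \left(-4 + A\right)$)
$b{\left(w \right)} = \frac{6 \left(-7 - w^{2}\right) \left(-3 - w^{2}\right)}{w}$ ($b{\left(w \right)} = 3 \frac{2 \left(-3 - w^{2}\right) \left(-4 - \left(3 + w^{2}\right)\right)}{w} = 3 \frac{2 \left(-3 - w^{2}\right) \left(-7 - w^{2}\right)}{w} = 3 \frac{2 \left(-7 - w^{2}\right) \left(-3 - w^{2}\right)}{w} = \frac{6 \left(-7 - w^{2}\right) \left(-3 - w^{2}\right)}{w}$)
$\left(2350 - 1465\right) \left(-4785 + b{\left(36 \right)}\right) = \left(2350 - 1465\right) \left(-4785 + \left(6 \cdot 36^{3} + 60 \cdot 36 + \frac{126}{36}\right)\right) = 885 \left(-4785 + \left(6 \cdot 46656 + 2160 + 126 \cdot \frac{1}{36}\right)\right) = 885 \left(-4785 + \left(279936 + 2160 + \frac{7}{2}\right)\right) = 885 \left(-4785 + \frac{564199}{2}\right) = 885 \cdot \frac{554629}{2} = \frac{490846665}{2}$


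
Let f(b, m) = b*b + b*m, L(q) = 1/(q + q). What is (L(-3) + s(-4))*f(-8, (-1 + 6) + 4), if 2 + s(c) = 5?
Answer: -68/3 ≈ -22.667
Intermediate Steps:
L(q) = 1/(2*q)
s(c) = 3 (s(c) = -2 + 5 = 3)
f(b, m) = b² + b*m
(L(-3) + s(-4))*f(-8, (-1 + 6) + 4) = ((½)/(-3) + 3)*(-8*(-8 + ((-1 + 6) + 4))) = ((½)*(-⅓) + 3)*(-8*(-8 + (5 + 4))) = (-⅙ + 3)*(-8*(-8 + 9)) = 17*(-8*1)/6 = (17/6)*(-8) = -68/3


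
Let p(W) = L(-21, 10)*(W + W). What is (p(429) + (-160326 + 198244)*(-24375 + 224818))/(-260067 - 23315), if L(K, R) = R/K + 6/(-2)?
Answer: -26601381420/991837 ≈ -26820.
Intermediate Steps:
L(K, R) = -3 + R/K (L(K, R) = R/K + 6*(-½) = R/K - 3 = -3 + R/K)
p(W) = -146*W/21 (p(W) = (-3 + 10/(-21))*(W + W) = (-3 + 10*(-1/21))*(2*W) = (-3 - 10/21)*(2*W) = -146*W/21)
(p(429) + (-160326 + 198244)*(-24375 + 224818))/(-260067 - 23315) = (-146/21*429 + (-160326 + 198244)*(-24375 + 224818))/(-260067 - 23315) = (-20878/7 + 37918*200443)/(-283382) = (-20878/7 + 7600397674)*(-1/283382) = (53202762840/7)*(-1/283382) = -26601381420/991837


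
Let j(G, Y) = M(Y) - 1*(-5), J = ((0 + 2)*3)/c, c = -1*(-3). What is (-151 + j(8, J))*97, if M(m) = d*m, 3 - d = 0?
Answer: -13580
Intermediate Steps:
d = 3 (d = 3 - 1*0 = 3 + 0 = 3)
M(m) = 3*m
c = 3
J = 2 (J = ((0 + 2)*3)/3 = (2*3)*(⅓) = 6*(⅓) = 2)
j(G, Y) = 5 + 3*Y (j(G, Y) = 3*Y - 1*(-5) = 3*Y + 5 = 5 + 3*Y)
(-151 + j(8, J))*97 = (-151 + (5 + 3*2))*97 = (-151 + (5 + 6))*97 = (-151 + 11)*97 = -140*97 = -13580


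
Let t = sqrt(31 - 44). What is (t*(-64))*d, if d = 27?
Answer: -1728*I*sqrt(13) ≈ -6230.4*I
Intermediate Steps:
t = I*sqrt(13) (t = sqrt(-13) = I*sqrt(13) ≈ 3.6056*I)
(t*(-64))*d = ((I*sqrt(13))*(-64))*27 = -64*I*sqrt(13)*27 = -1728*I*sqrt(13)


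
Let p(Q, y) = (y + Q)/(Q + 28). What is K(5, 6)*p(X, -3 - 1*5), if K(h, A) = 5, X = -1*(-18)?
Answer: 25/23 ≈ 1.0870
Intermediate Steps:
X = 18
p(Q, y) = (Q + y)/(28 + Q)
K(5, 6)*p(X, -3 - 1*5) = 5*((18 + (-3 - 1*5))/(28 + 18)) = 5*((18 + (-3 - 5))/46) = 5*((18 - 8)/46) = 5*((1/46)*10) = 5*(5/23) = 25/23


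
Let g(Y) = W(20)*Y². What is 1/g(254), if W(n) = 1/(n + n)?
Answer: 10/16129 ≈ 0.00062000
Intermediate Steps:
W(n) = 1/(2*n)
g(Y) = Y²/40 (g(Y) = ((½)/20)*Y² = ((½)*(1/20))*Y² = Y²/40)
1/g(254) = 1/((1/40)*254²) = 1/((1/40)*64516) = 1/(16129/10) = 10/16129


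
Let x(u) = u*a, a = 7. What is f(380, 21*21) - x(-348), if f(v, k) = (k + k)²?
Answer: 780360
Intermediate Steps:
x(u) = 7*u (x(u) = u*7 = 7*u)
f(v, k) = 4*k² (f(v, k) = (2*k)² = 4*k²)
f(380, 21*21) - x(-348) = 4*(21*21)² - 7*(-348) = 4*441² - 1*(-2436) = 4*194481 + 2436 = 777924 + 2436 = 780360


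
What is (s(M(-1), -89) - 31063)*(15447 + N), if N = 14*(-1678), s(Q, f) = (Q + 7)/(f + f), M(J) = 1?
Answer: 22241295495/89 ≈ 2.4990e+8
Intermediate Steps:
s(Q, f) = (7 + Q)/(2*f) (s(Q, f) = (7 + Q)/((2*f)) = (7 + Q)*(1/(2*f)) = (7 + Q)/(2*f))
N = -23492
(s(M(-1), -89) - 31063)*(15447 + N) = ((1/2)*(7 + 1)/(-89) - 31063)*(15447 - 23492) = ((1/2)*(-1/89)*8 - 31063)*(-8045) = (-4/89 - 31063)*(-8045) = -2764611/89*(-8045) = 22241295495/89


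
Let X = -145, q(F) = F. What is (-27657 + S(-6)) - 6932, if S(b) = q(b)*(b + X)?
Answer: -33683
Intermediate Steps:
S(b) = b*(-145 + b) (S(b) = b*(b - 145) = b*(-145 + b))
(-27657 + S(-6)) - 6932 = (-27657 - 6*(-145 - 6)) - 6932 = (-27657 - 6*(-151)) - 6932 = (-27657 + 906) - 6932 = -26751 - 6932 = -33683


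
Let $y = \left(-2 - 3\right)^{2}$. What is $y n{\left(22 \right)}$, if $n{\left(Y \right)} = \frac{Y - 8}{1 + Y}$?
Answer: $\frac{350}{23} \approx 15.217$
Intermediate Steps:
$n{\left(Y \right)} = \frac{-8 + Y}{1 + Y}$
$y = 25$ ($y = \left(-5\right)^{2} = 25$)
$y n{\left(22 \right)} = 25 \frac{-8 + 22}{1 + 22} = 25 \cdot \frac{1}{23} \cdot 14 = 25 \cdot \frac{14}{23} = \frac{350}{23}$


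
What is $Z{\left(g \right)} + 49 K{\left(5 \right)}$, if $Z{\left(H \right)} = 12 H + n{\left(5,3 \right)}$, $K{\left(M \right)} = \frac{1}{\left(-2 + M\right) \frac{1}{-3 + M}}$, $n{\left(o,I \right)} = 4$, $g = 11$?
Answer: $\frac{506}{3} \approx 168.67$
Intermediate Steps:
$K{\left(M \right)} = \frac{-3 + M}{-2 + M}$ ($K{\left(M \right)} = \frac{1}{\frac{1}{-3 + M} \left(-2 + M\right)} = \frac{-3 + M}{-2 + M}$)
$Z{\left(H \right)} = 4 + 12 H$ ($Z{\left(H \right)} = 12 H + 4 = 4 + 12 H$)
$Z{\left(g \right)} + 49 K{\left(5 \right)} = \left(4 + 12 \cdot 11\right) + 49 \frac{-3 + 5}{-2 + 5} = \left(4 + 132\right) + 49 \cdot \frac{1}{3} \cdot 2 = 136 + 49 \cdot \frac{1}{3} \cdot 2 = 136 + 49 \cdot \frac{2}{3} = 136 + \frac{98}{3} = \frac{506}{3}$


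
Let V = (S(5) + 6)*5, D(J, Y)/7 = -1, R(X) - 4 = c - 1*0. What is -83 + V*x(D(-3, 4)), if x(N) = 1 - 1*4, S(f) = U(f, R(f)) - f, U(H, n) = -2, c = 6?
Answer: -68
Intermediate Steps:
R(X) = 10 (R(X) = 4 + (6 - 1*0) = 4 + (6 + 0) = 4 + 6 = 10)
D(J, Y) = -7 (D(J, Y) = 7*(-1) = -7)
S(f) = -2 - f
x(N) = -3 (x(N) = 1 - 4 = -3)
V = -5 (V = ((-2 - 1*5) + 6)*5 = ((-2 - 5) + 6)*5 = (-7 + 6)*5 = -1*5 = -5)
-83 + V*x(D(-3, 4)) = -83 - 5*(-3) = -83 + 15 = -68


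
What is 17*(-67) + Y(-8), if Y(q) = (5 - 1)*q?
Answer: -1171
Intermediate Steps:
Y(q) = 4*q
17*(-67) + Y(-8) = 17*(-67) + 4*(-8) = -1139 - 32 = -1171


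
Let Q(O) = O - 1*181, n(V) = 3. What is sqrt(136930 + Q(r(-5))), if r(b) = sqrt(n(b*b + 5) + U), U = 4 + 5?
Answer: sqrt(136749 + 2*sqrt(3)) ≈ 369.80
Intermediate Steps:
U = 9
r(b) = 2*sqrt(3) (r(b) = sqrt(3 + 9) = sqrt(12) = 2*sqrt(3))
Q(O) = -181 + O (Q(O) = O - 181 = -181 + O)
sqrt(136930 + Q(r(-5))) = sqrt(136930 + (-181 + 2*sqrt(3))) = sqrt(136749 + 2*sqrt(3))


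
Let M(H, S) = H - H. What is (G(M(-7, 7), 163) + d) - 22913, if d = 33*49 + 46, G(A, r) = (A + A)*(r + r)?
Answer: -21250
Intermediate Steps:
M(H, S) = 0
G(A, r) = 4*A*r (G(A, r) = (2*A)*(2*r) = 4*A*r)
d = 1663 (d = 1617 + 46 = 1663)
(G(M(-7, 7), 163) + d) - 22913 = (4*0*163 + 1663) - 22913 = (0 + 1663) - 22913 = 1663 - 22913 = -21250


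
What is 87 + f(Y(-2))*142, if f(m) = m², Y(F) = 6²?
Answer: 184119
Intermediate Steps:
Y(F) = 36
87 + f(Y(-2))*142 = 87 + 36²*142 = 87 + 1296*142 = 87 + 184032 = 184119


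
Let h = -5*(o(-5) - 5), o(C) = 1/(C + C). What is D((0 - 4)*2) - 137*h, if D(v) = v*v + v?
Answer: -6875/2 ≈ -3437.5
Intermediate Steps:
o(C) = 1/(2*C)
D(v) = v + v² (D(v) = v² + v = v + v²)
h = 51/2 (h = -5*((½)/(-5) - 5) = -5*((½)*(-⅕) - 5) = -5*(-⅒ - 5) = -5*(-51/10) = 51/2 ≈ 25.500)
D((0 - 4)*2) - 137*h = ((0 - 4)*2)*(1 + (0 - 4)*2) - 137*51/2 = (-4*2)*(1 - 4*2) - 6987/2 = -8*(1 - 8) - 6987/2 = -8*(-7) - 6987/2 = 56 - 6987/2 = -6875/2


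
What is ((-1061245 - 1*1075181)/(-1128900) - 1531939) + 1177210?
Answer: -66741905279/188150 ≈ -3.5473e+5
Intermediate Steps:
((-1061245 - 1*1075181)/(-1128900) - 1531939) + 1177210 = ((-1061245 - 1075181)*(-1/1128900) - 1531939) + 1177210 = (-2136426*(-1/1128900) - 1531939) + 1177210 = (356071/188150 - 1531939) + 1177210 = -288233966779/188150 + 1177210 = -66741905279/188150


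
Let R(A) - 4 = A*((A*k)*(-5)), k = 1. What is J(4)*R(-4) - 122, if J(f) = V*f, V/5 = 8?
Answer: -12282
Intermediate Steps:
V = 40 (V = 5*8 = 40)
J(f) = 40*f
R(A) = 4 - 5*A**2 (R(A) = 4 + A*((A*1)*(-5)) = 4 + A*(A*(-5)) = 4 + A*(-5*A) = 4 - 5*A**2)
J(4)*R(-4) - 122 = (40*4)*(4 - 5*(-4)**2) - 122 = 160*(4 - 5*16) - 122 = 160*(4 - 80) - 122 = 160*(-76) - 122 = -12160 - 122 = -12282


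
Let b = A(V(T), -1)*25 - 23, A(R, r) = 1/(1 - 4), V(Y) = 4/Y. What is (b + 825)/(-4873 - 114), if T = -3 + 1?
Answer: -2381/14961 ≈ -0.15915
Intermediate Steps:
T = -2
A(R, r) = -⅓ (A(R, r) = 1/(-3) = -⅓)
b = -94/3 (b = -⅓*25 - 23 = -25/3 - 23 = -94/3 ≈ -31.333)
(b + 825)/(-4873 - 114) = (-94/3 + 825)/(-4873 - 114) = (2381/3)/(-4987) = (2381/3)*(-1/4987) = -2381/14961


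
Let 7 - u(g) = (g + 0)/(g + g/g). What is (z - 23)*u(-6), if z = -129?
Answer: -4408/5 ≈ -881.60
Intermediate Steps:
u(g) = 7 - g/(1 + g) (u(g) = 7 - (g + 0)/(g + g/g) = 7 - g/(g + 1) = 7 - g/(1 + g))
(z - 23)*u(-6) = (-129 - 23)*((7 + 6*(-6))/(1 - 6)) = -152*(7 - 36)/(-5) = -(-152)*(-29)/5 = -152*29/5 = -4408/5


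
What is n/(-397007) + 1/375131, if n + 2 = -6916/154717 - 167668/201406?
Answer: 1210626509527475/122125952086905821093 ≈ 9.9129e-6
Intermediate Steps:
n = -2359365212/820024529 (n = -2 + (-6916/154717 - 167668/201406) = -2 + (-6916*1/154717 - 167668*1/201406) = -2 + (-364/8143 - 83834/100703) = -2 - 719316154/820024529 = -2359365212/820024529 ≈ -2.8772)
n/(-397007) + 1/375131 = -2359365212/820024529/(-397007) + 1/375131 = -2359365212/820024529*(-1/397007) + 1/375131 = 2359365212/325555478184703 + 1/375131 = 1210626509527475/122125952086905821093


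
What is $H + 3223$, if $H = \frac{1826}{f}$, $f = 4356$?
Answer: $\frac{638237}{198} \approx 3223.4$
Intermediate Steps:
$H = \frac{83}{198}$ ($H = \frac{1826}{4356} = 1826 \cdot \frac{1}{4356} = \frac{83}{198} \approx 0.41919$)
$H + 3223 = \frac{83}{198} + 3223 = \frac{638237}{198}$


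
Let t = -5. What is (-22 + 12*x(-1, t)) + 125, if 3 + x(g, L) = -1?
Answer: 55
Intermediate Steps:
x(g, L) = -4 (x(g, L) = -3 - 1 = -4)
(-22 + 12*x(-1, t)) + 125 = (-22 + 12*(-4)) + 125 = (-22 - 48) + 125 = -70 + 125 = 55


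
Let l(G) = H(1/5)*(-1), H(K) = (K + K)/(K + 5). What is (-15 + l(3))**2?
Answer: 38416/169 ≈ 227.31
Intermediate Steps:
H(K) = 2*K/(5 + K) (H(K) = (2*K)/(5 + K) = 2*K/(5 + K))
l(G) = -1/13 (l(G) = (2/(5*(5 + 1/5)))*(-1) = (2*(1/5)/(5 + 1/5))*(-1) = (2*(1/5)/(26/5))*(-1) = (2*(1/5)*(5/26))*(-1) = (1/13)*(-1) = -1/13)
(-15 + l(3))**2 = (-15 - 1/13)**2 = (-196/13)**2 = 38416/169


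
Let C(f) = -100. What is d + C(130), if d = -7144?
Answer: -7244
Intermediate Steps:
d + C(130) = -7144 - 100 = -7244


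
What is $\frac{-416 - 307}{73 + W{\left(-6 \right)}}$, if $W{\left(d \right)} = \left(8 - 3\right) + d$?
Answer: $- \frac{241}{24} \approx -10.042$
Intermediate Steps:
$W{\left(d \right)} = 5 + d$
$\frac{-416 - 307}{73 + W{\left(-6 \right)}} = \frac{-416 - 307}{73 + \left(5 - 6\right)} = - \frac{723}{73 - 1} = - \frac{723}{72} = \left(-723\right) \frac{1}{72} = - \frac{241}{24}$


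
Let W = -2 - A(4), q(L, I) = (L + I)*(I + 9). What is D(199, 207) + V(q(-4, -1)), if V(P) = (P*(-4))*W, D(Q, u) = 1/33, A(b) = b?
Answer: -31679/33 ≈ -959.97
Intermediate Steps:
q(L, I) = (9 + I)*(I + L) (q(L, I) = (I + L)*(9 + I) = (9 + I)*(I + L))
W = -6 (W = -2 - 1*4 = -2 - 4 = -6)
D(Q, u) = 1/33
V(P) = 24*P (V(P) = (P*(-4))*(-6) = -4*P*(-6) = 24*P)
D(199, 207) + V(q(-4, -1)) = 1/33 + 24*((-1)² + 9*(-1) + 9*(-4) - 1*(-4)) = 1/33 + 24*(1 - 9 - 36 + 4) = 1/33 + 24*(-40) = 1/33 - 960 = -31679/33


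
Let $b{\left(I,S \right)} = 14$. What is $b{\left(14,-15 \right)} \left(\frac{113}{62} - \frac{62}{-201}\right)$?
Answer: $\frac{185899}{6231} \approx 29.835$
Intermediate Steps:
$b{\left(14,-15 \right)} \left(\frac{113}{62} - \frac{62}{-201}\right) = 14 \left(\frac{113}{62} - \frac{62}{-201}\right) = 14 \left(113 \cdot \frac{1}{62} - - \frac{62}{201}\right) = 14 \left(\frac{113}{62} + \frac{62}{201}\right) = 14 \cdot \frac{26557}{12462} = \frac{185899}{6231}$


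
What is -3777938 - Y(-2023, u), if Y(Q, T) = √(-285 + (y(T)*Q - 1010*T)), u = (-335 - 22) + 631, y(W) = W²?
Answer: -3777938 - 3*I*√16906197 ≈ -3.7779e+6 - 12335.0*I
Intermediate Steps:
u = 274 (u = -357 + 631 = 274)
Y(Q, T) = √(-285 - 1010*T + Q*T²) (Y(Q, T) = √(-285 + (T²*Q - 1010*T)) = √(-285 + (Q*T² - 1010*T)) = √(-285 + (-1010*T + Q*T²)) = √(-285 - 1010*T + Q*T²))
-3777938 - Y(-2023, u) = -3777938 - √(-285 - 1010*274 - 2023*274²) = -3777938 - √(-285 - 276740 - 2023*75076) = -3777938 - √(-285 - 276740 - 151878748) = -3777938 - √(-152155773) = -3777938 - 3*I*√16906197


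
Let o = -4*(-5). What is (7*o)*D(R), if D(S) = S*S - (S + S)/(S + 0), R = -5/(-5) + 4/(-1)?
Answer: 980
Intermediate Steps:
R = -3 (R = -5*(-⅕) + 4*(-1) = 1 - 4 = -3)
o = 20
D(S) = -2 + S² (D(S) = S² - 2*S/S = S² - 1*2 = S² - 2 = -2 + S²)
(7*o)*D(R) = (7*20)*(-2 + (-3)²) = 140*(-2 + 9) = 140*7 = 980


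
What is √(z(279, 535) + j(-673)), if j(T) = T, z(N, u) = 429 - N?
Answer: I*√523 ≈ 22.869*I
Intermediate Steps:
√(z(279, 535) + j(-673)) = √((429 - 1*279) - 673) = √((429 - 279) - 673) = √(150 - 673) = √(-523) = I*√523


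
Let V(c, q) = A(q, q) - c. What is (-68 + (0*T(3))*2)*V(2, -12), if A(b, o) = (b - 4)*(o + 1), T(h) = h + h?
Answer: -11832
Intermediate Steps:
T(h) = 2*h
A(b, o) = (1 + o)*(-4 + b) (A(b, o) = (-4 + b)*(1 + o) = (1 + o)*(-4 + b))
V(c, q) = -4 + q**2 - c - 3*q (V(c, q) = (-4 + q - 4*q + q*q) - c = (-4 + q - 4*q + q**2) - c = (-4 + q**2 - 3*q) - c = -4 + q**2 - c - 3*q)
(-68 + (0*T(3))*2)*V(2, -12) = (-68 + (0*(2*3))*2)*(-4 + (-12)**2 - 1*2 - 3*(-12)) = (-68 + (0*6)*2)*(-4 + 144 - 2 + 36) = (-68 + 0*2)*174 = (-68 + 0)*174 = -68*174 = -11832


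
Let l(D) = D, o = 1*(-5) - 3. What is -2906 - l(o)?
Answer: -2898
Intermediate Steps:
o = -8 (o = -5 - 3 = -8)
-2906 - l(o) = -2906 - 1*(-8) = -2906 + 8 = -2898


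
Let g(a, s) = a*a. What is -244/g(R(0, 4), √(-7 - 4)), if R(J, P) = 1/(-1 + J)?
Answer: -244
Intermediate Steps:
g(a, s) = a²
-244/g(R(0, 4), √(-7 - 4)) = -244*(-1 + 0)² = -244/((1/(-1))²) = -244/((-1)²) = -244/1 = -244*1 = -244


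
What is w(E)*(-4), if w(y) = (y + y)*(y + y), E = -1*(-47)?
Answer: -35344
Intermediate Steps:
E = 47
w(y) = 4*y² (w(y) = (2*y)*(2*y) = 4*y²)
w(E)*(-4) = (4*47²)*(-4) = (4*2209)*(-4) = 8836*(-4) = -35344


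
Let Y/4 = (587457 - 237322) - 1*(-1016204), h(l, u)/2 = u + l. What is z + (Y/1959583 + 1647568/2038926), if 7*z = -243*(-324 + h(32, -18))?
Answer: 143742476202106412/13984056547503 ≈ 10279.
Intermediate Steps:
h(l, u) = 2*l + 2*u (h(l, u) = 2*(u + l) = 2*(l + u) = 2*l + 2*u)
Y = 5465356 (Y = 4*((587457 - 237322) - 1*(-1016204)) = 4*(350135 + 1016204) = 4*1366339 = 5465356)
z = 71928/7 (z = (-243*(-324 + (2*32 + 2*(-18))))/7 = (-243*(-324 + (64 - 36)))/7 = (-243*(-324 + 28))/7 = (-243*(-296))/7 = (⅐)*71928 = 71928/7 ≈ 10275.)
z + (Y/1959583 + 1647568/2038926) = 71928/7 + (5465356/1959583 + 1647568/2038926) = 71928/7 + (5465356*(1/1959583) + 1647568*(1/2038926)) = 71928/7 + (5465356/1959583 + 823784/1019463) = 71928/7 + 7186001345900/1997722363929 = 143742476202106412/13984056547503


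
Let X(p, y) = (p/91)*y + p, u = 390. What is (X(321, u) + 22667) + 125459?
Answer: 1048759/7 ≈ 1.4982e+5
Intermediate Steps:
X(p, y) = p + p*y/91 (X(p, y) = (p/91)*y + p = p*y/91 + p = p + p*y/91)
(X(321, u) + 22667) + 125459 = ((1/91)*321*(91 + 390) + 22667) + 125459 = ((1/91)*321*481 + 22667) + 125459 = (11877/7 + 22667) + 125459 = 170546/7 + 125459 = 1048759/7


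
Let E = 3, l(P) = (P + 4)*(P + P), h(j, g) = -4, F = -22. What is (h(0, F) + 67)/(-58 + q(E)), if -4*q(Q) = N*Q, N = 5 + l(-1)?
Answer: -252/229 ≈ -1.1004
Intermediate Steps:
l(P) = 2*P*(4 + P) (l(P) = (4 + P)*(2*P) = 2*P*(4 + P))
N = -1 (N = 5 + 2*(-1)*(4 - 1) = 5 + 2*(-1)*3 = 5 - 6 = -1)
q(Q) = Q/4 (q(Q) = -(-1)*Q/4 = Q/4)
(h(0, F) + 67)/(-58 + q(E)) = (-4 + 67)/(-58 + (¼)*3) = 63/(-58 + ¾) = 63/(-229/4) = 63*(-4/229) = -252/229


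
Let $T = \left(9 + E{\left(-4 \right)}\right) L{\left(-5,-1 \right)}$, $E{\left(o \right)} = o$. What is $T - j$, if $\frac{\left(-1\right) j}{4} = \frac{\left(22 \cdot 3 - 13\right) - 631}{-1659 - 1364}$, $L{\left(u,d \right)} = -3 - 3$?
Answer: $- \frac{88378}{3023} \approx -29.235$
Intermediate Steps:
$L{\left(u,d \right)} = -6$
$j = - \frac{2312}{3023}$ ($j = - 4 \frac{\left(22 \cdot 3 - 13\right) - 631}{-1659 - 1364} = - 4 \frac{\left(66 - 13\right) - 631}{-3023} = - 4 \left(53 - 631\right) \left(- \frac{1}{3023}\right) = - 4 \left(\left(-578\right) \left(- \frac{1}{3023}\right)\right) = \left(-4\right) \frac{578}{3023} = - \frac{2312}{3023} \approx -0.7648$)
$T = -30$ ($T = \left(9 - 4\right) \left(-6\right) = 5 \left(-6\right) = -30$)
$T - j = -30 - - \frac{2312}{3023} = -30 + \frac{2312}{3023} = - \frac{88378}{3023}$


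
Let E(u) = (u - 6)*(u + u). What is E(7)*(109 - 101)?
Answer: 112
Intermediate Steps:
E(u) = 2*u*(-6 + u) (E(u) = (-6 + u)*(2*u) = 2*u*(-6 + u))
E(7)*(109 - 101) = (2*7*(-6 + 7))*(109 - 101) = (2*7*1)*8 = 14*8 = 112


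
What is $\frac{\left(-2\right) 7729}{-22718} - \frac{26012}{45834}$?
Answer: $\frac{29390339}{260314203} \approx 0.1129$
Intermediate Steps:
$\frac{\left(-2\right) 7729}{-22718} - \frac{26012}{45834} = \left(-15458\right) \left(- \frac{1}{22718}\right) - \frac{13006}{22917} = \frac{7729}{11359} - \frac{13006}{22917} = \frac{29390339}{260314203}$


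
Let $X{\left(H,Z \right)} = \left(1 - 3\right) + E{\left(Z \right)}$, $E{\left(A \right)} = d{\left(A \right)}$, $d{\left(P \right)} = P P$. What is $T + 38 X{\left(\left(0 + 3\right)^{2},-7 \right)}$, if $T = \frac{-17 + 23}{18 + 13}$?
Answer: $\frac{55372}{31} \approx 1786.2$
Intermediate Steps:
$d{\left(P \right)} = P^{2}$
$T = \frac{6}{31} \approx 0.19355$
$E{\left(A \right)} = A^{2}$
$X{\left(H,Z \right)} = -2 + Z^{2}$ ($X{\left(H,Z \right)} = \left(1 - 3\right) + Z^{2} = -2 + Z^{2}$)
$T + 38 X{\left(\left(0 + 3\right)^{2},-7 \right)} = \frac{6}{31} + 38 \left(-2 + \left(-7\right)^{2}\right) = \frac{6}{31} + 38 \left(-2 + 49\right) = \frac{6}{31} + 38 \cdot 47 = \frac{6}{31} + 1786 = \frac{55372}{31}$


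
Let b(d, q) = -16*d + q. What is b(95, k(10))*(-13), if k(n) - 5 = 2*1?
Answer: 19669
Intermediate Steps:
k(n) = 7 (k(n) = 5 + 2*1 = 5 + 2 = 7)
b(d, q) = q - 16*d
b(95, k(10))*(-13) = (7 - 16*95)*(-13) = (7 - 1520)*(-13) = -1513*(-13) = 19669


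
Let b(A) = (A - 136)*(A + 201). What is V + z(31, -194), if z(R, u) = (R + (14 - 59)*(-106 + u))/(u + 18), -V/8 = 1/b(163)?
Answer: -33246019/432432 ≈ -76.881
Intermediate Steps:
b(A) = (-136 + A)*(201 + A)
V = -2/2457 (V = -8/(-27336 + 163² + 65*163) = -8/(-27336 + 26569 + 10595) = -8/9828 = -8*1/9828 = -2/2457 ≈ -0.00081400)
z(R, u) = (4770 + R - 45*u)/(18 + u) (z(R, u) = (R - 45*(-106 + u))/(18 + u) = (R + (4770 - 45*u))/(18 + u) = (4770 + R - 45*u)/(18 + u))
V + z(31, -194) = -2/2457 + (4770 + 31 - 45*(-194))/(18 - 194) = -2/2457 + (4770 + 31 + 8730)/(-176) = -2/2457 - 1/176*13531 = -2/2457 - 13531/176 = -33246019/432432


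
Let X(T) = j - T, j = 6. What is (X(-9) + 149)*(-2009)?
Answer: -329476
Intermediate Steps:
X(T) = 6 - T
(X(-9) + 149)*(-2009) = ((6 - 1*(-9)) + 149)*(-2009) = ((6 + 9) + 149)*(-2009) = (15 + 149)*(-2009) = 164*(-2009) = -329476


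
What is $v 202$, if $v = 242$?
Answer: $48884$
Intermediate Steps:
$v 202 = 242 \cdot 202 = 48884$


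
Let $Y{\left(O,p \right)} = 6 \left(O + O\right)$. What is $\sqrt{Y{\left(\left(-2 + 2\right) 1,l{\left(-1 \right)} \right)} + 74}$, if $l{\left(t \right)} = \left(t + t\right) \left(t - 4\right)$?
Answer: $\sqrt{74} \approx 8.6023$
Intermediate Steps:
$l{\left(t \right)} = 2 t \left(-4 + t\right)$
$Y{\left(O,p \right)} = 12 O$ ($Y{\left(O,p \right)} = 6 \cdot 2 O = 12 O$)
$\sqrt{Y{\left(\left(-2 + 2\right) 1,l{\left(-1 \right)} \right)} + 74} = \sqrt{12 \left(-2 + 2\right) 1 + 74} = \sqrt{12 \cdot 0 \cdot 1 + 74} = \sqrt{12 \cdot 0 + 74} = \sqrt{0 + 74} = \sqrt{74}$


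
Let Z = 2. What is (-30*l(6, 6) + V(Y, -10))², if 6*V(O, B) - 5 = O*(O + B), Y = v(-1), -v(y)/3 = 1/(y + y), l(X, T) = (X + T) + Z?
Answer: 102232321/576 ≈ 1.7749e+5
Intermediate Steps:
l(X, T) = 2 + T + X (l(X, T) = (X + T) + 2 = (T + X) + 2 = 2 + T + X)
v(y) = -3/(2*y) (v(y) = -3/(y + y) = -3*1/(2*y) = -3/(2*y))
Y = 3/2 (Y = -3/2/(-1) = -3/2*(-1) = 3/2 ≈ 1.5000)
V(O, B) = ⅚ + O*(B + O)/6 (V(O, B) = ⅚ + (O*(O + B))/6 = ⅚ + (O*(B + O))/6 = ⅚ + O*(B + O)/6)
(-30*l(6, 6) + V(Y, -10))² = (-30*(2 + 6 + 6) + (⅚ + (3/2)²/6 + (⅙)*(-10)*(3/2)))² = (-30*14 + (⅚ + (⅙)*(9/4) - 5/2))² = (-420 + (⅚ + 3/8 - 5/2))² = (-420 - 31/24)² = (-10111/24)² = 102232321/576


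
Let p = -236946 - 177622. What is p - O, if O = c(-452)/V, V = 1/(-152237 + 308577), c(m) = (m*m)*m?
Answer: 14437280672152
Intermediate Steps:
p = -414568
c(m) = m³ (c(m) = m²*m = m³)
V = 1/156340 ≈ 6.3963e-6
O = -14437281086720 (O = (-452)³/(1/156340) = -92345408*156340 = -14437281086720)
p - O = -414568 - 1*(-14437281086720) = -414568 + 14437281086720 = 14437280672152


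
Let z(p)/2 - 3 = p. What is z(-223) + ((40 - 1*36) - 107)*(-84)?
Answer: 8212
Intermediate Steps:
z(p) = 6 + 2*p
z(-223) + ((40 - 1*36) - 107)*(-84) = (6 + 2*(-223)) + ((40 - 1*36) - 107)*(-84) = (6 - 446) + ((40 - 36) - 107)*(-84) = -440 + (4 - 107)*(-84) = -440 - 103*(-84) = -440 + 8652 = 8212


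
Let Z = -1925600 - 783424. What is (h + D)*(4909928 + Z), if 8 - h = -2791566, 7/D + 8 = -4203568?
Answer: 3228339212931628721/525447 ≈ 6.1440e+12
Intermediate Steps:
D = -7/4203576 (D = 7/(-8 - 4203568) = 7/(-4203576) = 7*(-1/4203576) = -7/4203576 ≈ -1.6652e-6)
h = 2791574 (h = 8 - 1*(-2791566) = 8 + 2791566 = 2791574)
Z = -2709024
(h + D)*(4909928 + Z) = (2791574 - 7/4203576)*(4909928 - 2709024) = (11734593468617/4203576)*2200904 = 3228339212931628721/525447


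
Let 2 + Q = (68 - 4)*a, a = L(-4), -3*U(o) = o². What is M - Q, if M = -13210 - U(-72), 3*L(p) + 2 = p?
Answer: -11352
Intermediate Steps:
U(o) = -o²/3
L(p) = -⅔ + p/3
a = -2 (a = -⅔ + (⅓)*(-4) = -⅔ - 4/3 = -2)
M = -11482 (M = -13210 - (-1)*(-72)²/3 = -13210 - (-1)*5184/3 = -13210 - 1*(-1728) = -13210 + 1728 = -11482)
Q = -130 (Q = -2 + (68 - 4)*(-2) = -2 + 64*(-2) = -2 - 128 = -130)
M - Q = -11482 - 1*(-130) = -11482 + 130 = -11352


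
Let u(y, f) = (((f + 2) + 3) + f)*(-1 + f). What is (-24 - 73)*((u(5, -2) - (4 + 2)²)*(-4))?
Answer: -15132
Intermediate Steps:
u(y, f) = (-1 + f)*(5 + 2*f) (u(y, f) = (((2 + f) + 3) + f)*(-1 + f) = ((5 + f) + f)*(-1 + f) = (5 + 2*f)*(-1 + f) = (-1 + f)*(5 + 2*f))
(-24 - 73)*((u(5, -2) - (4 + 2)²)*(-4)) = (-24 - 73)*(((-5 + 2*(-2)² + 3*(-2)) - (4 + 2)²)*(-4)) = -97*((-5 + 2*4 - 6) - 1*6²)*(-4) = -97*((-5 + 8 - 6) - 1*36)*(-4) = -97*(-3 - 36)*(-4) = -(-3783)*(-4) = -97*156 = -15132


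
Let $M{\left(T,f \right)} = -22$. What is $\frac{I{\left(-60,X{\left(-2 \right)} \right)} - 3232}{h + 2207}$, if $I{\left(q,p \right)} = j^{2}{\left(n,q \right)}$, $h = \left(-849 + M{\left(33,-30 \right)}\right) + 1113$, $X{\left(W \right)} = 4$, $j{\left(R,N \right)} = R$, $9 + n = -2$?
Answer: $- \frac{3111}{2449} \approx -1.2703$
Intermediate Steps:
$n = -11$ ($n = -9 - 2 = -11$)
$h = 242$ ($h = \left(-849 - 22\right) + 1113 = -871 + 1113 = 242$)
$I{\left(q,p \right)} = 121$ ($I{\left(q,p \right)} = \left(-11\right)^{2} = 121$)
$\frac{I{\left(-60,X{\left(-2 \right)} \right)} - 3232}{h + 2207} = \frac{121 - 3232}{242 + 2207} = - \frac{3111}{2449}$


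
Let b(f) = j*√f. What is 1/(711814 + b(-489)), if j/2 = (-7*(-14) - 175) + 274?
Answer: 355907/253377540500 - 197*I*√489/253377540500 ≈ 1.4047e-6 - 1.7193e-8*I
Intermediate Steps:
j = 394 (j = 2*((-7*(-14) - 175) + 274) = 2*((98 - 175) + 274) = 2*(-77 + 274) = 2*197 = 394)
b(f) = 394*√f
1/(711814 + b(-489)) = 1/(711814 + 394*√(-489)) = 1/(711814 + 394*(I*√489)) = 1/(711814 + 394*I*√489)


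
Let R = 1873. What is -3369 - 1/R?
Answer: -6310138/1873 ≈ -3369.0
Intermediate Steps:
-3369 - 1/R = -3369 - 1/1873 = -6310138/1873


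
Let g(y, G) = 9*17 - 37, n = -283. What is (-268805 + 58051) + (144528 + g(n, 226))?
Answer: -66110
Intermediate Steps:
g(y, G) = 116 (g(y, G) = 153 - 37 = 116)
(-268805 + 58051) + (144528 + g(n, 226)) = (-268805 + 58051) + (144528 + 116) = -210754 + 144644 = -66110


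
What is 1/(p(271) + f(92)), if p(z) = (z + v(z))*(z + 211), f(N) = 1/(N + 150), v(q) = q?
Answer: 242/63221049 ≈ 3.8278e-6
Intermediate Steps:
f(N) = 1/(150 + N)
p(z) = 2*z*(211 + z) (p(z) = (z + z)*(z + 211) = (2*z)*(211 + z) = 2*z*(211 + z))
1/(p(271) + f(92)) = 1/(2*271*(211 + 271) + 1/(150 + 92)) = 1/(2*271*482 + 1/242) = 1/(261244 + 1/242) = 1/(63221049/242) = 242/63221049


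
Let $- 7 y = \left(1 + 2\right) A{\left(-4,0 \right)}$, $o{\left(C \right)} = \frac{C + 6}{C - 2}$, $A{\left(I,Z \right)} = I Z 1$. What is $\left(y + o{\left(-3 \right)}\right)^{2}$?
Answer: $\frac{9}{25} \approx 0.36$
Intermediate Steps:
$A{\left(I,Z \right)} = I Z$
$o{\left(C \right)} = \frac{6 + C}{-2 + C}$
$y = 0$ ($y = - \frac{\left(1 + 2\right) \left(\left(-4\right) 0\right)}{7} = - \frac{3 \cdot 0}{7} = \left(- \frac{1}{7}\right) 0 = 0$)
$\left(y + o{\left(-3 \right)}\right)^{2} = \left(0 + \frac{6 - 3}{-2 - 3}\right)^{2} = \left(0 + \frac{1}{-5} \cdot 3\right)^{2} = \left(0 - \frac{3}{5}\right)^{2} = \left(- \frac{3}{5}\right)^{2} = \frac{9}{25}$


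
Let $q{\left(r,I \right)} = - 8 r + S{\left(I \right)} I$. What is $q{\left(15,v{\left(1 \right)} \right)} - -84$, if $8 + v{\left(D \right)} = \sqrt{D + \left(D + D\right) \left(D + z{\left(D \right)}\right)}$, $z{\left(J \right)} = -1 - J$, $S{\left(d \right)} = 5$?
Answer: $-76 + 5 i \approx -76.0 + 5.0 i$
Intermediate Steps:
$v{\left(D \right)} = -8 + \sqrt{- D}$ ($v{\left(D \right)} = -8 + \sqrt{D + \left(D + D\right) \left(D - \left(1 + D\right)\right)} = -8 + \sqrt{D + 2 D \left(-1\right)} = -8 + \sqrt{D - 2 D} = -8 + \sqrt{- D}$)
$q{\left(r,I \right)} = - 8 r + 5 I$
$q{\left(15,v{\left(1 \right)} \right)} - -84 = \left(\left(-8\right) 15 + 5 \left(-8 + \sqrt{\left(-1\right) 1}\right)\right) - -84 = \left(-120 + 5 \left(-8 + \sqrt{-1}\right)\right) + 84 = \left(-120 + 5 \left(-8 + i\right)\right) + 84 = \left(-120 - \left(40 - 5 i\right)\right) + 84 = \left(-160 + 5 i\right) + 84 = -76 + 5 i$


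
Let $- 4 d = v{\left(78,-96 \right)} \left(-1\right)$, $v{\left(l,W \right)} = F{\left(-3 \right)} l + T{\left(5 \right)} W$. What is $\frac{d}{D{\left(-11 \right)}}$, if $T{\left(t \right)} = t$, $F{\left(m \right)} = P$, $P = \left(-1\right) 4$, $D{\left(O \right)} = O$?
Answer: $18$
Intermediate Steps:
$P = -4$
$F{\left(m \right)} = -4$
$v{\left(l,W \right)} = - 4 l + 5 W$
$d = -198$ ($d = - \frac{\left(\left(-4\right) 78 + 5 \left(-96\right)\right) \left(-1\right)}{4} = - \frac{\left(-312 - 480\right) \left(-1\right)}{4} = - \frac{\left(-792\right) \left(-1\right)}{4} = \left(- \frac{1}{4}\right) 792 = -198$)
$\frac{d}{D{\left(-11 \right)}} = - \frac{198}{-11} = \left(-198\right) \left(- \frac{1}{11}\right) = 18$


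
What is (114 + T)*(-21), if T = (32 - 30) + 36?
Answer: -3192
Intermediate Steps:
T = 38 (T = 2 + 36 = 38)
(114 + T)*(-21) = (114 + 38)*(-21) = 152*(-21) = -3192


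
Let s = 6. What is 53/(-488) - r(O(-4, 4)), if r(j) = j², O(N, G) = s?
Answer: -17621/488 ≈ -36.109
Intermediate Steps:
O(N, G) = 6
53/(-488) - r(O(-4, 4)) = 53/(-488) - 1*6² = 53*(-1/488) - 1*36 = -53/488 - 36 = -17621/488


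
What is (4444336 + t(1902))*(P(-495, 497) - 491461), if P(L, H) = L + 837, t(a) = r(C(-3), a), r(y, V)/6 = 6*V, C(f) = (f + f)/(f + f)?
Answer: -2216325752152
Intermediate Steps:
C(f) = 1 (C(f) = (2*f)/((2*f)) = (2*f)*(1/(2*f)) = 1)
r(y, V) = 36*V (r(y, V) = 6*(6*V) = 36*V)
t(a) = 36*a
P(L, H) = 837 + L
(4444336 + t(1902))*(P(-495, 497) - 491461) = (4444336 + 36*1902)*((837 - 495) - 491461) = (4444336 + 68472)*(342 - 491461) = 4512808*(-491119) = -2216325752152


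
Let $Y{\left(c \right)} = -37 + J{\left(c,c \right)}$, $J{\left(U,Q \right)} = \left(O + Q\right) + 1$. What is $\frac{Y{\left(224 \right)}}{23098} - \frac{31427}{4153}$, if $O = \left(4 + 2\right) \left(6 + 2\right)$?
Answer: $- \frac{362460369}{47962997} \approx -7.5571$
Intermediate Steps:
$O = 48$ ($O = 6 \cdot 8 = 48$)
$J{\left(U,Q \right)} = 49 + Q$ ($J{\left(U,Q \right)} = \left(48 + Q\right) + 1 = 49 + Q$)
$Y{\left(c \right)} = 12 + c$ ($Y{\left(c \right)} = -37 + \left(49 + c\right) = 12 + c$)
$\frac{Y{\left(224 \right)}}{23098} - \frac{31427}{4153} = \frac{12 + 224}{23098} - \frac{31427}{4153} = 236 \cdot \frac{1}{23098} - \frac{31427}{4153} = \frac{118}{11549} - \frac{31427}{4153} = - \frac{362460369}{47962997}$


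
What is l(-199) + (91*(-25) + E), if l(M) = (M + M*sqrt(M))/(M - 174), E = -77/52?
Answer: -44144273/19396 + 199*I*sqrt(199)/373 ≈ -2275.9 + 7.5261*I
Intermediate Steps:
E = -77/52 (E = -77*1/52 = -77/52 ≈ -1.4808)
l(M) = (M + M**(3/2))/(-174 + M)
l(-199) + (91*(-25) + E) = (-199 + (-199)**(3/2))/(-174 - 199) + (91*(-25) - 77/52) = (-199 - 199*I*sqrt(199))/(-373) + (-2275 - 77/52) = -(-199 - 199*I*sqrt(199))/373 - 118377/52 = (199/373 + 199*I*sqrt(199)/373) - 118377/52 = -44144273/19396 + 199*I*sqrt(199)/373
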